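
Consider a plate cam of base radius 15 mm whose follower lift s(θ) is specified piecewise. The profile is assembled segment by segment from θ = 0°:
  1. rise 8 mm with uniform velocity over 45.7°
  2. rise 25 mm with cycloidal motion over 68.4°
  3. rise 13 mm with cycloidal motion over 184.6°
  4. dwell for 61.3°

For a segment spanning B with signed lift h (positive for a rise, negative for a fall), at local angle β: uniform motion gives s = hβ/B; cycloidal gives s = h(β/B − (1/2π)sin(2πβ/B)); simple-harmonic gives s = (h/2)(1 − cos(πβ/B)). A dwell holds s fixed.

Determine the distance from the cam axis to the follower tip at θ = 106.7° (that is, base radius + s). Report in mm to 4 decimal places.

seg 1 [0°–45.7°] uniform, h=8: full span → s += 8 → s = 8.0000
seg 2 [45.7°–114.1°] cycloidal, h=25: θ=106.7° here. β=61, B=68.4. 25·(0.8918 − sin(2π·0.8918)/(2π)) = 24.7965 → s = 32.7965
radial distance = base radius + s = 15 + 32.7965 = 47.7965

47.7965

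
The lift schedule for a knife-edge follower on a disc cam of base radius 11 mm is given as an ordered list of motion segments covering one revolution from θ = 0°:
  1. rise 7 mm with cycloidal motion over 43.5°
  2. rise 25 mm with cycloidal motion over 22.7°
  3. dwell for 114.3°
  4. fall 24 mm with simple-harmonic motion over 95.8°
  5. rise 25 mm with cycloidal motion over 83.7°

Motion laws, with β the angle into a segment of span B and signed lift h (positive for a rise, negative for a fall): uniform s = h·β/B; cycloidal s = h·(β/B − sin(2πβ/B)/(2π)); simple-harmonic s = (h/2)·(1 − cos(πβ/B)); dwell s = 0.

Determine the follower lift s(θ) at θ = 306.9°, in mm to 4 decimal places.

seg 1 [0°–43.5°] cycloidal, h=7: full span → s += 7 → s = 7.0000
seg 2 [43.5°–66.2°] cycloidal, h=25: full span → s += 25 → s = 32.0000
seg 3 [66.2°–180.5°] dwell: s stays 32.0000
seg 4 [180.5°–276.3°] simple-harmonic, h=-24: full span → s += -24 → s = 8.0000
seg 5 [276.3°–360°] cycloidal, h=25: θ=306.9° here. β=30.6, B=83.7. 25·(0.3656 − sin(2π·0.3656)/(2π)) = 6.1650 → s = 14.1650

14.1650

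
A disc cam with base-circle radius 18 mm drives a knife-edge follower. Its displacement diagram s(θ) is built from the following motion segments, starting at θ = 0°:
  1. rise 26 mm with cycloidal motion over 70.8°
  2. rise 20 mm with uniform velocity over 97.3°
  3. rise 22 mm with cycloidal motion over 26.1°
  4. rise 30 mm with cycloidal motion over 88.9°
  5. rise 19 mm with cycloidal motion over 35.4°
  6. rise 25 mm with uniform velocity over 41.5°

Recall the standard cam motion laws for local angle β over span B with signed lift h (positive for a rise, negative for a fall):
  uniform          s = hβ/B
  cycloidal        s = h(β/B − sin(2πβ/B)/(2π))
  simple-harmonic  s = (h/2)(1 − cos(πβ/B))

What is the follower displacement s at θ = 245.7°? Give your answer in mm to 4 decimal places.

seg 1 [0°–70.8°] cycloidal, h=26: full span → s += 26 → s = 26.0000
seg 2 [70.8°–168.1°] uniform, h=20: full span → s += 20 → s = 46.0000
seg 3 [168.1°–194.2°] cycloidal, h=22: full span → s += 22 → s = 68.0000
seg 4 [194.2°–283.1°] cycloidal, h=30: θ=245.7° here. β=51.5, B=88.9. 30·(0.5793 − sin(2π·0.5793)/(2π)) = 19.6609 → s = 87.6609

87.6609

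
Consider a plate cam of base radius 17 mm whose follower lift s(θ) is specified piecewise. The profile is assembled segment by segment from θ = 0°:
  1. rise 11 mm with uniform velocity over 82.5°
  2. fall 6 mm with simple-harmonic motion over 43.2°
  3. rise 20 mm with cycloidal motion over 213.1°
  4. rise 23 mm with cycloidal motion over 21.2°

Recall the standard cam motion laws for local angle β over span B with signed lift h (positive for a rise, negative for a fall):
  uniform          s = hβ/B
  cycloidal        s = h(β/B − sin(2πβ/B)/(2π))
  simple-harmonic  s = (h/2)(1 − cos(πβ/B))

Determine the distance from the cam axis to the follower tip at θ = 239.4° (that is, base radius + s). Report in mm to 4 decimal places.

seg 1 [0°–82.5°] uniform, h=11: full span → s += 11 → s = 11.0000
seg 2 [82.5°–125.7°] simple-harmonic, h=-6: full span → s += -6 → s = 5.0000
seg 3 [125.7°–338.8°] cycloidal, h=20: θ=239.4° here. β=113.7, B=213.1. 20·(0.5336 − sin(2π·0.5336)/(2π)) = 11.3371 → s = 16.3371
radial distance = base radius + s = 17 + 16.3371 = 33.3371

33.3371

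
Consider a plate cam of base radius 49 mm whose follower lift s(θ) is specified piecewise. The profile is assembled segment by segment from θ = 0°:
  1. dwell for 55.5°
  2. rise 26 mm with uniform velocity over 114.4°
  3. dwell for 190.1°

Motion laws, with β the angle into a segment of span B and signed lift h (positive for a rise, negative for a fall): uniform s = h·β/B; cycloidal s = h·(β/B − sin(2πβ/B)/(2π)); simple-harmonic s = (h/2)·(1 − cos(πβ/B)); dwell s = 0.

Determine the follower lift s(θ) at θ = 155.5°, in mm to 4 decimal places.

seg 1 [0°–55.5°] dwell: s stays 0.0000
seg 2 [55.5°–169.9°] uniform, h=26: θ=155.5° here. β=100, B=114.4. 26·100/114.4 = 22.7273 → s = 22.7273

22.7273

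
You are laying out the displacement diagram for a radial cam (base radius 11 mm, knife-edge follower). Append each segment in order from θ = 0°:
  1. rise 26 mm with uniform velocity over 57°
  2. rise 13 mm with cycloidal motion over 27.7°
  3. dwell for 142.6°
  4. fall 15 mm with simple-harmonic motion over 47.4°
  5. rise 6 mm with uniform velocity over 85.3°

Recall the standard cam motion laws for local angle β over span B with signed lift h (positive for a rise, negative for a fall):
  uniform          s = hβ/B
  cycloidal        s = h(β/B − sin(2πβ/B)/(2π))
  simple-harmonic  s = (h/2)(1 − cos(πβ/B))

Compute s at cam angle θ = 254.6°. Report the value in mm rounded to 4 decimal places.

seg 1 [0°–57°] uniform, h=26: full span → s += 26 → s = 26.0000
seg 2 [57°–84.7°] cycloidal, h=13: full span → s += 13 → s = 39.0000
seg 3 [84.7°–227.3°] dwell: s stays 39.0000
seg 4 [227.3°–274.7°] simple-harmonic, h=-15: θ=254.6° here. β=27.3, B=47.4. -15/2·(1 − cos(π·0.5759)) = -9.2726 → s = 29.7274

29.7274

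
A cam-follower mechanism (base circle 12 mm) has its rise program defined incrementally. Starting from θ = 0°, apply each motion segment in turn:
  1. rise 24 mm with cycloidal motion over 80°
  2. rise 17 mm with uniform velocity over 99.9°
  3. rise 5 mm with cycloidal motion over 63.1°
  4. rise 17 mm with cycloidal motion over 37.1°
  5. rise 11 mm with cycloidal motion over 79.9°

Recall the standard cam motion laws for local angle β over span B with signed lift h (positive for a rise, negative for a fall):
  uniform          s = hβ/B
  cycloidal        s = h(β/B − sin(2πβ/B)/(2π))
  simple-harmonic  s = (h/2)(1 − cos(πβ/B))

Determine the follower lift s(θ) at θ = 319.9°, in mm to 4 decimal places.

seg 1 [0°–80°] cycloidal, h=24: full span → s += 24 → s = 24.0000
seg 2 [80°–179.9°] uniform, h=17: full span → s += 17 → s = 41.0000
seg 3 [179.9°–243°] cycloidal, h=5: full span → s += 5 → s = 46.0000
seg 4 [243°–280.1°] cycloidal, h=17: full span → s += 17 → s = 63.0000
seg 5 [280.1°–360°] cycloidal, h=11: θ=319.9° here. β=39.8, B=79.9. 11·(0.4981 − sin(2π·0.4981)/(2π)) = 5.4587 → s = 68.4587

68.4587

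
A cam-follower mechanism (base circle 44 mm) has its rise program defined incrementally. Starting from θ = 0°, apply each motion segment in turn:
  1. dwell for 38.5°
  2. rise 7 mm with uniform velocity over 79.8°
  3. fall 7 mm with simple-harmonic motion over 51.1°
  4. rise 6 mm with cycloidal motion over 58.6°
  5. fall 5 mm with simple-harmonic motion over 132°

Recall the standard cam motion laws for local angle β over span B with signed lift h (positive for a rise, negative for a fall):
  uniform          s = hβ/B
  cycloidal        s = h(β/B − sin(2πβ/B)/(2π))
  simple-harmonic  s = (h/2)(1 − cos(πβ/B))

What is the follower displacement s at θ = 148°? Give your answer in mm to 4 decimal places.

seg 1 [0°–38.5°] dwell: s stays 0.0000
seg 2 [38.5°–118.3°] uniform, h=7: full span → s += 7 → s = 7.0000
seg 3 [118.3°–169.4°] simple-harmonic, h=-7: θ=148° here. β=29.7, B=51.1. -7/2·(1 − cos(π·0.5812)) = -4.3833 → s = 2.6167

2.6167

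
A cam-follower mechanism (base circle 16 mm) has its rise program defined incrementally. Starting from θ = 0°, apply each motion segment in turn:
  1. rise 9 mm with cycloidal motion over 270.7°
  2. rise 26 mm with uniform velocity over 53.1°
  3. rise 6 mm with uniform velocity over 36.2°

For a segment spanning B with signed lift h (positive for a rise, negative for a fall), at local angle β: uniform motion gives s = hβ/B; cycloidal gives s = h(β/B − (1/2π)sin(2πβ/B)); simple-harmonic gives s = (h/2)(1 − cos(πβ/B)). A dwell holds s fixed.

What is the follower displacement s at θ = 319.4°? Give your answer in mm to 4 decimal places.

seg 1 [0°–270.7°] cycloidal, h=9: full span → s += 9 → s = 9.0000
seg 2 [270.7°–323.8°] uniform, h=26: θ=319.4° here. β=48.7, B=53.1. 26·48.7/53.1 = 23.8456 → s = 32.8456

32.8456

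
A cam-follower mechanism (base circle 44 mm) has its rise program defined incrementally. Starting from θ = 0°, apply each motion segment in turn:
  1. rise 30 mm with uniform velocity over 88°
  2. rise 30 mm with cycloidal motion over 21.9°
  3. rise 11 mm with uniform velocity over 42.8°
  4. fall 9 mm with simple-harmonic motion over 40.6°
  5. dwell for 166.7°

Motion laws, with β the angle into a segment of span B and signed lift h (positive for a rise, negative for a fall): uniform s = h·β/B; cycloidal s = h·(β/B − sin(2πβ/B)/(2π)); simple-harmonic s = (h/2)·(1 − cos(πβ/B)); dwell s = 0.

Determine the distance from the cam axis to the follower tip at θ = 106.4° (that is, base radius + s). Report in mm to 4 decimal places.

seg 1 [0°–88°] uniform, h=30: full span → s += 30 → s = 30.0000
seg 2 [88°–109.9°] cycloidal, h=30: θ=106.4° here. β=18.4, B=21.9. 30·(0.8402 − sin(2π·0.8402)/(2π)) = 29.2339 → s = 59.2339
radial distance = base radius + s = 44 + 59.2339 = 103.2339

103.2339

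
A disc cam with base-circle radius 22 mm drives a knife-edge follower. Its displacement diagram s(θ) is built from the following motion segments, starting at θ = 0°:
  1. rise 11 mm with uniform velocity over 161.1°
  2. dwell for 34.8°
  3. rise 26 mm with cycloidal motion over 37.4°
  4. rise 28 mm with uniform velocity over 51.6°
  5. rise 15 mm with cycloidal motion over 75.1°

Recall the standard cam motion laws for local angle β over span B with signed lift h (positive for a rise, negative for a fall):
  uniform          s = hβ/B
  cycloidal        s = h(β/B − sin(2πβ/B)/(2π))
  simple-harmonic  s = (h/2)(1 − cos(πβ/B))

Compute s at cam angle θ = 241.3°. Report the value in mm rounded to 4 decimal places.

seg 1 [0°–161.1°] uniform, h=11: full span → s += 11 → s = 11.0000
seg 2 [161.1°–195.9°] dwell: s stays 11.0000
seg 3 [195.9°–233.3°] cycloidal, h=26: full span → s += 26 → s = 37.0000
seg 4 [233.3°–284.9°] uniform, h=28: θ=241.3° here. β=8, B=51.6. 28·8/51.6 = 4.3411 → s = 41.3411

41.3411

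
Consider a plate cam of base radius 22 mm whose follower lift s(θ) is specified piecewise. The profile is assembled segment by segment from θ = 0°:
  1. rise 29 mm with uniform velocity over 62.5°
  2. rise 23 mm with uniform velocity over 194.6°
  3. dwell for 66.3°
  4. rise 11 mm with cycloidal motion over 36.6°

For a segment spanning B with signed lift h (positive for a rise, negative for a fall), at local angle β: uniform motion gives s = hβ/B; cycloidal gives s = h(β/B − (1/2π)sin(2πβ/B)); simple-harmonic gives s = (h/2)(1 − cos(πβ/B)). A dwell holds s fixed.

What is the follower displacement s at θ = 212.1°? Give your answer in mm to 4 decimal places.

seg 1 [0°–62.5°] uniform, h=29: full span → s += 29 → s = 29.0000
seg 2 [62.5°–257.1°] uniform, h=23: θ=212.1° here. β=149.6, B=194.6. 23·149.6/194.6 = 17.6814 → s = 46.6814

46.6814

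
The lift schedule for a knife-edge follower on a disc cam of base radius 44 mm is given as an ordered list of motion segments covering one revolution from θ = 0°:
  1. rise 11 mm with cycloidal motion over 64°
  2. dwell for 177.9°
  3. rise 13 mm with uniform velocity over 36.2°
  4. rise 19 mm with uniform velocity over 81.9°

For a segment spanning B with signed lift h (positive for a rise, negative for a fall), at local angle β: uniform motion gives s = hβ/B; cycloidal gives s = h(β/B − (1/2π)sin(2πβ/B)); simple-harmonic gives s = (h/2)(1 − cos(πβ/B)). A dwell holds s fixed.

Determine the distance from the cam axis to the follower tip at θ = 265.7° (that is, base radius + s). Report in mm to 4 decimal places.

seg 1 [0°–64°] cycloidal, h=11: full span → s += 11 → s = 11.0000
seg 2 [64°–241.9°] dwell: s stays 11.0000
seg 3 [241.9°–278.1°] uniform, h=13: θ=265.7° here. β=23.8, B=36.2. 13·23.8/36.2 = 8.5470 → s = 19.5470
radial distance = base radius + s = 44 + 19.5470 = 63.5470

63.5470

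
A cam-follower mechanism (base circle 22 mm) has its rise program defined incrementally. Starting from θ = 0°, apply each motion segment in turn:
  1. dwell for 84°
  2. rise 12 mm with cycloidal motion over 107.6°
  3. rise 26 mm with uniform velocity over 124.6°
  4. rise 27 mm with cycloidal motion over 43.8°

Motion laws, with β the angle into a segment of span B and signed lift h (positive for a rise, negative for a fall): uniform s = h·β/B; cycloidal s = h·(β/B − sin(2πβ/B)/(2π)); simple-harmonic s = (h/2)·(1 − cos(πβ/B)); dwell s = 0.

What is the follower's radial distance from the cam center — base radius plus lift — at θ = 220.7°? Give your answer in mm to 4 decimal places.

seg 1 [0°–84°] dwell: s stays 0.0000
seg 2 [84°–191.6°] cycloidal, h=12: full span → s += 12 → s = 12.0000
seg 3 [191.6°–316.2°] uniform, h=26: θ=220.7° here. β=29.1, B=124.6. 26·29.1/124.6 = 6.0722 → s = 18.0722
radial distance = base radius + s = 22 + 18.0722 = 40.0722

40.0722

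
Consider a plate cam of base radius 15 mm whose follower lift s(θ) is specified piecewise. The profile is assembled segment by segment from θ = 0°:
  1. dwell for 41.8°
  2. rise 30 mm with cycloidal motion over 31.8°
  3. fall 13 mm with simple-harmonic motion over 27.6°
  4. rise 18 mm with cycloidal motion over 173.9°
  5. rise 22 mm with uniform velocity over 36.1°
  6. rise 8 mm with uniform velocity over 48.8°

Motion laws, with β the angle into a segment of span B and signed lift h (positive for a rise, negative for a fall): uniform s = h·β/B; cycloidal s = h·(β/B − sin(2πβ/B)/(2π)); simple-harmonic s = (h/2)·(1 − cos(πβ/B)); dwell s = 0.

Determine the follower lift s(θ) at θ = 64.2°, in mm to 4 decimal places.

seg 1 [0°–41.8°] dwell: s stays 0.0000
seg 2 [41.8°–73.6°] cycloidal, h=30: θ=64.2° here. β=22.4, B=31.8. 30·(0.7044 − sin(2π·0.7044)/(2π)) = 25.7121 → s = 25.7121

25.7121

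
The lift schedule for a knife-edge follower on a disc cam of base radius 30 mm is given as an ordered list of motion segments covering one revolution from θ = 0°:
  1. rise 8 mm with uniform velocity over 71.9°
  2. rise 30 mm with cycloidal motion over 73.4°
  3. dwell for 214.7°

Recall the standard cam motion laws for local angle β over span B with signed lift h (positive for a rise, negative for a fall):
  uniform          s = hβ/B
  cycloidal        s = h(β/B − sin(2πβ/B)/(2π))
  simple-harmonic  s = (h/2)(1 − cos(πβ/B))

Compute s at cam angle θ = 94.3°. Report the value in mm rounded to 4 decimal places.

seg 1 [0°–71.9°] uniform, h=8: full span → s += 8 → s = 8.0000
seg 2 [71.9°–145.3°] cycloidal, h=30: θ=94.3° here. β=22.4, B=73.4. 30·(0.3052 − sin(2π·0.3052)/(2π)) = 4.6647 → s = 12.6647

12.6647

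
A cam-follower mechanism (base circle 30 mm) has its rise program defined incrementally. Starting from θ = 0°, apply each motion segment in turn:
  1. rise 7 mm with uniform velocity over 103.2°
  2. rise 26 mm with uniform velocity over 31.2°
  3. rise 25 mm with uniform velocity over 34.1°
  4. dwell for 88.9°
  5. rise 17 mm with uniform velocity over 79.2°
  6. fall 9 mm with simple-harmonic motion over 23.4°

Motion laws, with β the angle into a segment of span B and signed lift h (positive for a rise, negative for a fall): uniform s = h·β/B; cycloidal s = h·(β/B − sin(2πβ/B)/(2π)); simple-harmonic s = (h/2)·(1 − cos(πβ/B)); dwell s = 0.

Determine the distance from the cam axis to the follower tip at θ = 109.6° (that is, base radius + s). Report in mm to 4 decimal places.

seg 1 [0°–103.2°] uniform, h=7: full span → s += 7 → s = 7.0000
seg 2 [103.2°–134.4°] uniform, h=26: θ=109.6° here. β=6.4, B=31.2. 26·6.4/31.2 = 5.3333 → s = 12.3333
radial distance = base radius + s = 30 + 12.3333 = 42.3333

42.3333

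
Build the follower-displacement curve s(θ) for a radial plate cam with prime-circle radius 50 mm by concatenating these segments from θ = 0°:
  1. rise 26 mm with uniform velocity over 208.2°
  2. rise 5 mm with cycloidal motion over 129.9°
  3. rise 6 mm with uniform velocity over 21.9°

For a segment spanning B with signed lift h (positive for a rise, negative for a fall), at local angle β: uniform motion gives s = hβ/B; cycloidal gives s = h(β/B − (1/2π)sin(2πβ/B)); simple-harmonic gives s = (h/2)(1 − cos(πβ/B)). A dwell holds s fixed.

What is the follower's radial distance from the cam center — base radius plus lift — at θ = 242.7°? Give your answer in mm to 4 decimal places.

seg 1 [0°–208.2°] uniform, h=26: full span → s += 26 → s = 26.0000
seg 2 [208.2°–338.1°] cycloidal, h=5: θ=242.7° here. β=34.5, B=129.9. 5·(0.2656 − sin(2π·0.2656)/(2π)) = 0.5360 → s = 26.5360
radial distance = base radius + s = 50 + 26.5360 = 76.5360

76.5360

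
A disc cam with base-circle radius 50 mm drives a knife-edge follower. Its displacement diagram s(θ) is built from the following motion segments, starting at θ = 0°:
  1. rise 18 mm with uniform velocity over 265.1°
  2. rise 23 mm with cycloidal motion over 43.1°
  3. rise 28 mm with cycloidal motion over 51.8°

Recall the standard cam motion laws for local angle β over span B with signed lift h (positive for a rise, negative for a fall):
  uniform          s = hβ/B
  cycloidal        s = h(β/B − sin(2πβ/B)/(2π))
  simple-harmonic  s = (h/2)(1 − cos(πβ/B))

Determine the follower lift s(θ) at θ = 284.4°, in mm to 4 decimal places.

seg 1 [0°–265.1°] uniform, h=18: full span → s += 18 → s = 18.0000
seg 2 [265.1°–308.2°] cycloidal, h=23: θ=284.4° here. β=19.3, B=43.1. 23·(0.4478 − sin(2π·0.4478)/(2π)) = 9.1200 → s = 27.1200

27.1200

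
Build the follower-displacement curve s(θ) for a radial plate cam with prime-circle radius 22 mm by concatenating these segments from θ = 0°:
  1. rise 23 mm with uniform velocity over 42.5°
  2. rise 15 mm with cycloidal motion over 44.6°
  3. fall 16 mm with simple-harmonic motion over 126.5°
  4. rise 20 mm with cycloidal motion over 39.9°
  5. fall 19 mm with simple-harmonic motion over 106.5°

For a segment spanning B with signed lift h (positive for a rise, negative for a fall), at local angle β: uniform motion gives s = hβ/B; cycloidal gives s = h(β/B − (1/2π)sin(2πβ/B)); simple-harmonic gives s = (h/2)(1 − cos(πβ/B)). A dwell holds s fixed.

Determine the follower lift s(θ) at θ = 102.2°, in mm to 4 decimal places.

seg 1 [0°–42.5°] uniform, h=23: full span → s += 23 → s = 23.0000
seg 2 [42.5°–87.1°] cycloidal, h=15: full span → s += 15 → s = 38.0000
seg 3 [87.1°–213.6°] simple-harmonic, h=-16: θ=102.2° here. β=15.1, B=126.5. -16/2·(1 − cos(π·0.1194)) = -0.5560 → s = 37.4440

37.4440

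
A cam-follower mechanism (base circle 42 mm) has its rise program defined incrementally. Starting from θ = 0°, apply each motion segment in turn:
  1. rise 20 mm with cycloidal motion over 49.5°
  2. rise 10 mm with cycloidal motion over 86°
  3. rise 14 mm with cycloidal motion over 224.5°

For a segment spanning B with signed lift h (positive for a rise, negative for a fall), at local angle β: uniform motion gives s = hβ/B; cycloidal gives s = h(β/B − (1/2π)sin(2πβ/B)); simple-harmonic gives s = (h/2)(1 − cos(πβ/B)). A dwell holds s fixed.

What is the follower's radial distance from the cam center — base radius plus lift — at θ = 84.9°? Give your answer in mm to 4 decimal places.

seg 1 [0°–49.5°] cycloidal, h=20: full span → s += 20 → s = 20.0000
seg 2 [49.5°–135.5°] cycloidal, h=10: θ=84.9° here. β=35.4, B=86. 10·(0.4116 − sin(2π·0.4116)/(2π)) = 3.2773 → s = 23.2773
radial distance = base radius + s = 42 + 23.2773 = 65.2773

65.2773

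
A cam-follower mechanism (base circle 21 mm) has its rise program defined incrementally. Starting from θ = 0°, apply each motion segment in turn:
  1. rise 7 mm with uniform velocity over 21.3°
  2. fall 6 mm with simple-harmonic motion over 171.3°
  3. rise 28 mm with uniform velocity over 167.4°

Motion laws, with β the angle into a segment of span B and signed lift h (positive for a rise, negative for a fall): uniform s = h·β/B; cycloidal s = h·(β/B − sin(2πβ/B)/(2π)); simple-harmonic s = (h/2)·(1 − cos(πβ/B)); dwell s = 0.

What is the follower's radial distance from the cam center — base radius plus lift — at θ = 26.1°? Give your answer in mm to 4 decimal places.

seg 1 [0°–21.3°] uniform, h=7: full span → s += 7 → s = 7.0000
seg 2 [21.3°–192.6°] simple-harmonic, h=-6: θ=26.1° here. β=4.8, B=171.3. -6/2·(1 − cos(π·0.0280)) = -0.0116 → s = 6.9884
radial distance = base radius + s = 21 + 6.9884 = 27.9884

27.9884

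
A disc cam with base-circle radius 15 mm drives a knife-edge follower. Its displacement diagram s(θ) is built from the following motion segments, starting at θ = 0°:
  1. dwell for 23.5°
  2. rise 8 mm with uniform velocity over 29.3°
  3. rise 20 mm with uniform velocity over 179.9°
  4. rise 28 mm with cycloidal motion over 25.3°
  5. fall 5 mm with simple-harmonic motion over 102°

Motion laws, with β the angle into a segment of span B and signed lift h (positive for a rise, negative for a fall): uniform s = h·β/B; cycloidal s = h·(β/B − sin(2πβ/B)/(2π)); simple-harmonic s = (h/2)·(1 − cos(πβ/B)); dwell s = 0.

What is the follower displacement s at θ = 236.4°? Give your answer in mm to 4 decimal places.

seg 1 [0°–23.5°] dwell: s stays 0.0000
seg 2 [23.5°–52.8°] uniform, h=8: full span → s += 8 → s = 8.0000
seg 3 [52.8°–232.7°] uniform, h=20: full span → s += 20 → s = 28.0000
seg 4 [232.7°–258°] cycloidal, h=28: θ=236.4° here. β=3.7, B=25.3. 28·(0.1462 − sin(2π·0.1462)/(2π)) = 0.5524 → s = 28.5524

28.5524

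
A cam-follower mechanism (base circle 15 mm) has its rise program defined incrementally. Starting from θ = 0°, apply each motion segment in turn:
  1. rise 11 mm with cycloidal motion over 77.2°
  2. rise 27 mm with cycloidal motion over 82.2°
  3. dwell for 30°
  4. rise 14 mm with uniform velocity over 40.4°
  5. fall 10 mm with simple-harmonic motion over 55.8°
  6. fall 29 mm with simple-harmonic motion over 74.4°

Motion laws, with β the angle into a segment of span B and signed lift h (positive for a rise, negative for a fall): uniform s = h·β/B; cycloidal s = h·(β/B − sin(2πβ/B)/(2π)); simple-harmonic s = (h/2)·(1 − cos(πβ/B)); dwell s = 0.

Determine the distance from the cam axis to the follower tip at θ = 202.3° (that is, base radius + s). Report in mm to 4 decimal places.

seg 1 [0°–77.2°] cycloidal, h=11: full span → s += 11 → s = 11.0000
seg 2 [77.2°–159.4°] cycloidal, h=27: full span → s += 27 → s = 38.0000
seg 3 [159.4°–189.4°] dwell: s stays 38.0000
seg 4 [189.4°–229.8°] uniform, h=14: θ=202.3° here. β=12.9, B=40.4. 14·12.9/40.4 = 4.4703 → s = 42.4703
radial distance = base radius + s = 15 + 42.4703 = 57.4703

57.4703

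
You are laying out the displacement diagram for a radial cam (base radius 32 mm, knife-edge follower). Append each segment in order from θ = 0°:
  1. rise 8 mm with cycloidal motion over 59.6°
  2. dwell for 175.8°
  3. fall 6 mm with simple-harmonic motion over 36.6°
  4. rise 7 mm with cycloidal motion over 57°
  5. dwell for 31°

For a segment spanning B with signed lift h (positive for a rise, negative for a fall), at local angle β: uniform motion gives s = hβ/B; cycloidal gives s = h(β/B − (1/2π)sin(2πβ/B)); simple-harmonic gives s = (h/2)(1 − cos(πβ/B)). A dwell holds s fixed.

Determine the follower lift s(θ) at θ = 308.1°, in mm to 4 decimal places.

seg 1 [0°–59.6°] cycloidal, h=8: full span → s += 8 → s = 8.0000
seg 2 [59.6°–235.4°] dwell: s stays 8.0000
seg 3 [235.4°–272°] simple-harmonic, h=-6: full span → s += -6 → s = 2.0000
seg 4 [272°–329°] cycloidal, h=7: θ=308.1° here. β=36.1, B=57. 7·(0.6333 − sin(2π·0.6333)/(2π)) = 5.2613 → s = 7.2613

7.2613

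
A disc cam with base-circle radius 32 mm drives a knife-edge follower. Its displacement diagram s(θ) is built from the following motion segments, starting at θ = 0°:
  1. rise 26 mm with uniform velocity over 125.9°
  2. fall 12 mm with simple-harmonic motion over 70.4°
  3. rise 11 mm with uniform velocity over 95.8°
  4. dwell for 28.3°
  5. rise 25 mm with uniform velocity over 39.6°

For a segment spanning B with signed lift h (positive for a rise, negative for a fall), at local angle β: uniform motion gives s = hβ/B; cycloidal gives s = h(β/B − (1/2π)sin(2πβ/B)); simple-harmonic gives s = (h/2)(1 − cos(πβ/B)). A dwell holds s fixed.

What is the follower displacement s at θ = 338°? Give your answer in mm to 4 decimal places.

seg 1 [0°–125.9°] uniform, h=26: full span → s += 26 → s = 26.0000
seg 2 [125.9°–196.3°] simple-harmonic, h=-12: full span → s += -12 → s = 14.0000
seg 3 [196.3°–292.1°] uniform, h=11: full span → s += 11 → s = 25.0000
seg 4 [292.1°–320.4°] dwell: s stays 25.0000
seg 5 [320.4°–360°] uniform, h=25: θ=338° here. β=17.6, B=39.6. 25·17.6/39.6 = 11.1111 → s = 36.1111

36.1111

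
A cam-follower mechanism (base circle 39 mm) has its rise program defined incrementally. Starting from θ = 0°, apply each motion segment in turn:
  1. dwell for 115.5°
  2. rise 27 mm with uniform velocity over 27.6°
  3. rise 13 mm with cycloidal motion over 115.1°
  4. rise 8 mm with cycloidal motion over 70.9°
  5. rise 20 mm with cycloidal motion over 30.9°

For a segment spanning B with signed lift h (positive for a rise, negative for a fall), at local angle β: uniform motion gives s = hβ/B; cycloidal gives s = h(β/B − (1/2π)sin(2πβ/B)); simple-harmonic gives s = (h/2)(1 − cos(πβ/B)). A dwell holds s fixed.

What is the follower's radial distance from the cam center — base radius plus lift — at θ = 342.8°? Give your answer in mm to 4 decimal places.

seg 1 [0°–115.5°] dwell: s stays 0.0000
seg 2 [115.5°–143.1°] uniform, h=27: full span → s += 27 → s = 27.0000
seg 3 [143.1°–258.2°] cycloidal, h=13: full span → s += 13 → s = 40.0000
seg 4 [258.2°–329.1°] cycloidal, h=8: full span → s += 8 → s = 48.0000
seg 5 [329.1°–360°] cycloidal, h=20: θ=342.8° here. β=13.7, B=30.9. 20·(0.4434 − sin(2π·0.4434)/(2π)) = 7.7584 → s = 55.7584
radial distance = base radius + s = 39 + 55.7584 = 94.7584

94.7584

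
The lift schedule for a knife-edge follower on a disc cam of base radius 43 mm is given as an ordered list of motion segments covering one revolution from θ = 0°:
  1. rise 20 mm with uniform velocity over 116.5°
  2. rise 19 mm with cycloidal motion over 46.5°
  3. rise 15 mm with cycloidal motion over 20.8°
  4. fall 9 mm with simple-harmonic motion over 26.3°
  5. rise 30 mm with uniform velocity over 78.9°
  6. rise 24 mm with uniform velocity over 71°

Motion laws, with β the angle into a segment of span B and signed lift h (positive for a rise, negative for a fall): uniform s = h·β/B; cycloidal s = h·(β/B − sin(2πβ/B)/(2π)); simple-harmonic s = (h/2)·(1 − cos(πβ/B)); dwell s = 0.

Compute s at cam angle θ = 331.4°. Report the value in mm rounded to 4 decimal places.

seg 1 [0°–116.5°] uniform, h=20: full span → s += 20 → s = 20.0000
seg 2 [116.5°–163°] cycloidal, h=19: full span → s += 19 → s = 39.0000
seg 3 [163°–183.8°] cycloidal, h=15: full span → s += 15 → s = 54.0000
seg 4 [183.8°–210.1°] simple-harmonic, h=-9: full span → s += -9 → s = 45.0000
seg 5 [210.1°–289°] uniform, h=30: full span → s += 30 → s = 75.0000
seg 6 [289°–360°] uniform, h=24: θ=331.4° here. β=42.4, B=71. 24·42.4/71 = 14.3324 → s = 89.3324

89.3324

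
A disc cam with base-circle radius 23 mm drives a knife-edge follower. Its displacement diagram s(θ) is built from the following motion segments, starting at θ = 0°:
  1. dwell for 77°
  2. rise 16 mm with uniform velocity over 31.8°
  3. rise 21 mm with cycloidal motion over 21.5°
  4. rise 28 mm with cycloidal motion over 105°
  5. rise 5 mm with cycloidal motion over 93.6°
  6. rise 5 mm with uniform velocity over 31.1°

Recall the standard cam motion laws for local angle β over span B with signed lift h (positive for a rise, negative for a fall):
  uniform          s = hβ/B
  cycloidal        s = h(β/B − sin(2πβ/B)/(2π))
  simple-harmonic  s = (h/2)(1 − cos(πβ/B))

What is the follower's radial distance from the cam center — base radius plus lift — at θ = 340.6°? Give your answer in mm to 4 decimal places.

seg 1 [0°–77°] dwell: s stays 0.0000
seg 2 [77°–108.8°] uniform, h=16: full span → s += 16 → s = 16.0000
seg 3 [108.8°–130.3°] cycloidal, h=21: full span → s += 21 → s = 37.0000
seg 4 [130.3°–235.3°] cycloidal, h=28: full span → s += 28 → s = 65.0000
seg 5 [235.3°–328.9°] cycloidal, h=5: full span → s += 5 → s = 70.0000
seg 6 [328.9°–360°] uniform, h=5: θ=340.6° here. β=11.7, B=31.1. 5·11.7/31.1 = 1.8810 → s = 71.8810
radial distance = base radius + s = 23 + 71.8810 = 94.8810

94.8810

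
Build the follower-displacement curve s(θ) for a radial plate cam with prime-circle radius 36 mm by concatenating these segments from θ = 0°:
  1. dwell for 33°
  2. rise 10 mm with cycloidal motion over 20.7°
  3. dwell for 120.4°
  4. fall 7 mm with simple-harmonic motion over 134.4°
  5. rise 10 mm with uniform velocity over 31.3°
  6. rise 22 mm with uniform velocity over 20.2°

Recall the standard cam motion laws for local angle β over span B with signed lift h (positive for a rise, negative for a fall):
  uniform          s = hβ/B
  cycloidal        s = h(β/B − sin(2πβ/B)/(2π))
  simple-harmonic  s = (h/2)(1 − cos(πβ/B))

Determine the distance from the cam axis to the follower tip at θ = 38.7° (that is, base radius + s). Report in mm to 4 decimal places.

seg 1 [0°–33°] dwell: s stays 0.0000
seg 2 [33°–53.7°] cycloidal, h=10: θ=38.7° here. β=5.7, B=20.7. 10·(0.2754 − sin(2π·0.2754)/(2π)) = 1.1822 → s = 1.1822
radial distance = base radius + s = 36 + 1.1822 = 37.1822

37.1822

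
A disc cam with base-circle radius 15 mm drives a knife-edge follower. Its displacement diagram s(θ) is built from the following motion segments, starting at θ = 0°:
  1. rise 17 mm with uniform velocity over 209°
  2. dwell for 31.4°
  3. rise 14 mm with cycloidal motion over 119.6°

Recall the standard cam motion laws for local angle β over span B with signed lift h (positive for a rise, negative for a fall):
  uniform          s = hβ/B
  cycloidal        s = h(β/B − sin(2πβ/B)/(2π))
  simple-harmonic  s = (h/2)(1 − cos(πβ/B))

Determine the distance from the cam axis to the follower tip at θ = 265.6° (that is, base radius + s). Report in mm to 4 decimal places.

seg 1 [0°–209°] uniform, h=17: full span → s += 17 → s = 17.0000
seg 2 [209°–240.4°] dwell: s stays 17.0000
seg 3 [240.4°–360°] cycloidal, h=14: θ=265.6° here. β=25.2, B=119.6. 14·(0.2107 − sin(2π·0.2107)/(2π)) = 0.7892 → s = 17.7892
radial distance = base radius + s = 15 + 17.7892 = 32.7892

32.7892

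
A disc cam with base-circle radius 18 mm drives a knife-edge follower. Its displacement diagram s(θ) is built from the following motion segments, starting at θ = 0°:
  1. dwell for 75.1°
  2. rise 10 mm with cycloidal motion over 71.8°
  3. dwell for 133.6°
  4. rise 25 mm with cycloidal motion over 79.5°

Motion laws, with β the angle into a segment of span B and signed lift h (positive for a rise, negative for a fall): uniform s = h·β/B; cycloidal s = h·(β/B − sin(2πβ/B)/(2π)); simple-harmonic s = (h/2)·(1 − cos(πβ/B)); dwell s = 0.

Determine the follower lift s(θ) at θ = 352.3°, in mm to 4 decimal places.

seg 1 [0°–75.1°] dwell: s stays 0.0000
seg 2 [75.1°–146.9°] cycloidal, h=10: full span → s += 10 → s = 10.0000
seg 3 [146.9°–280.5°] dwell: s stays 10.0000
seg 4 [280.5°–360°] cycloidal, h=25: θ=352.3° here. β=71.8, B=79.5. 25·(0.9031 − sin(2π·0.9031)/(2π)) = 24.8533 → s = 34.8533

34.8533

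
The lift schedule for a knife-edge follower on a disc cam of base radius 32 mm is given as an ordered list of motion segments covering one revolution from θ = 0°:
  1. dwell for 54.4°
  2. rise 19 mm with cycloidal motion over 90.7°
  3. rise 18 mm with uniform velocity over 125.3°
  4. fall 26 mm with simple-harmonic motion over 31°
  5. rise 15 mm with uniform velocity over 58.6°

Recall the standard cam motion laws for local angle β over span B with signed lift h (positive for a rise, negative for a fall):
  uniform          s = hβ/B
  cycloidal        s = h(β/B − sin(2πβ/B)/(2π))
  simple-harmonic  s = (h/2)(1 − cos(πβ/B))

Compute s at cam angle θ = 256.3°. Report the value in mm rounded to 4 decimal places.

seg 1 [0°–54.4°] dwell: s stays 0.0000
seg 2 [54.4°–145.1°] cycloidal, h=19: full span → s += 19 → s = 19.0000
seg 3 [145.1°–270.4°] uniform, h=18: θ=256.3° here. β=111.2, B=125.3. 18·111.2/125.3 = 15.9745 → s = 34.9745

34.9745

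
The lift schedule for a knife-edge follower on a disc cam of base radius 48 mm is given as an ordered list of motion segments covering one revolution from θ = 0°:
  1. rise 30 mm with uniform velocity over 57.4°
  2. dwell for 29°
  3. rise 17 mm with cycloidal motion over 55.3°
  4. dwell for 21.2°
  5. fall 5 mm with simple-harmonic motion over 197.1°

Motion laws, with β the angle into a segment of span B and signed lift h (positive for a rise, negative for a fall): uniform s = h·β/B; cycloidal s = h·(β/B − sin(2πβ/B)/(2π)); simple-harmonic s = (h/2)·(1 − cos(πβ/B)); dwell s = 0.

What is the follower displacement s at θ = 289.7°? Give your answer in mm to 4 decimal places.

seg 1 [0°–57.4°] uniform, h=30: full span → s += 30 → s = 30.0000
seg 2 [57.4°–86.4°] dwell: s stays 30.0000
seg 3 [86.4°–141.7°] cycloidal, h=17: full span → s += 17 → s = 47.0000
seg 4 [141.7°–162.9°] dwell: s stays 47.0000
seg 5 [162.9°–360°] simple-harmonic, h=-5: θ=289.7° here. β=126.8, B=197.1. -5/2·(1 − cos(π·0.6433)) = -3.5880 → s = 43.4120

43.4120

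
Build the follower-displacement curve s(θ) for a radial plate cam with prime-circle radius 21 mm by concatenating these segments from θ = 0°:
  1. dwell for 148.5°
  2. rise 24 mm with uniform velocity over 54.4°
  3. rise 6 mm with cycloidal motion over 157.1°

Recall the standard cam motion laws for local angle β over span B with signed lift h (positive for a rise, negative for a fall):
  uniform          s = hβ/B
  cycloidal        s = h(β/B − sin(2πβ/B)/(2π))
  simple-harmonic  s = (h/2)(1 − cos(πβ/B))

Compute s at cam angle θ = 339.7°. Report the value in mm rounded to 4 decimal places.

seg 1 [0°–148.5°] dwell: s stays 0.0000
seg 2 [148.5°–202.9°] uniform, h=24: full span → s += 24 → s = 24.0000
seg 3 [202.9°–360°] cycloidal, h=6: θ=339.7° here. β=136.8, B=157.1. 6·(0.8708 − sin(2π·0.8708)/(2π)) = 5.9176 → s = 29.9176

29.9176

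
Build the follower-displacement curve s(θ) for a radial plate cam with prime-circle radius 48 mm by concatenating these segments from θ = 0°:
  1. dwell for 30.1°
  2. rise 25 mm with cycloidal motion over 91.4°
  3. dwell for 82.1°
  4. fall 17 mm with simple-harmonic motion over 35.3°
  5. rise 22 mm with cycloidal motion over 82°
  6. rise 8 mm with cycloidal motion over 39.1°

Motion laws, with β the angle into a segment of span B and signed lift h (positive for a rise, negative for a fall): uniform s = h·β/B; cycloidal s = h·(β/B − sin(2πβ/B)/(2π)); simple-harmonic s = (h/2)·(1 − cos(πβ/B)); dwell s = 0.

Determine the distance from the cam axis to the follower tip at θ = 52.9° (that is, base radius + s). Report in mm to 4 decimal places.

seg 1 [0°–30.1°] dwell: s stays 0.0000
seg 2 [30.1°–121.5°] cycloidal, h=25: θ=52.9° here. β=22.8, B=91.4. 25·(0.2495 − sin(2π·0.2495)/(2π)) = 2.2575 → s = 2.2575
radial distance = base radius + s = 48 + 2.2575 = 50.2575

50.2575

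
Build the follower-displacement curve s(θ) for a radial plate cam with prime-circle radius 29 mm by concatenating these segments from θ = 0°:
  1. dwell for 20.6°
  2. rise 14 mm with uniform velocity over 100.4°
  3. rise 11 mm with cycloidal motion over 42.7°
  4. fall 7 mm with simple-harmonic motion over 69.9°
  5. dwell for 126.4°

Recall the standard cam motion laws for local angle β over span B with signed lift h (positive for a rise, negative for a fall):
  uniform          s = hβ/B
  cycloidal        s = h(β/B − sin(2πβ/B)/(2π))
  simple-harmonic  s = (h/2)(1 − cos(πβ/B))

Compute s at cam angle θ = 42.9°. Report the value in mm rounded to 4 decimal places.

seg 1 [0°–20.6°] dwell: s stays 0.0000
seg 2 [20.6°–121°] uniform, h=14: θ=42.9° here. β=22.3, B=100.4. 14·22.3/100.4 = 3.1096 → s = 3.1096

3.1096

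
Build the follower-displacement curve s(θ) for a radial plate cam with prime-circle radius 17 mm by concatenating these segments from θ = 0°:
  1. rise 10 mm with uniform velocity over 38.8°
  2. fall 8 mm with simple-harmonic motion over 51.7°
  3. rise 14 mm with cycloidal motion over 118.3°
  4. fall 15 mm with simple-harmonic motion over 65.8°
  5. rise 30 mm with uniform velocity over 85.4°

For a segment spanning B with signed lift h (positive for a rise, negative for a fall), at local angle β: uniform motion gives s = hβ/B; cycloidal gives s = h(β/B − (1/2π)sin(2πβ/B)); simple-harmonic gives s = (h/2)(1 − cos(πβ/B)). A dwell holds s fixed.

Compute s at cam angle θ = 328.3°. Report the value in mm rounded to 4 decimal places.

seg 1 [0°–38.8°] uniform, h=10: full span → s += 10 → s = 10.0000
seg 2 [38.8°–90.5°] simple-harmonic, h=-8: full span → s += -8 → s = 2.0000
seg 3 [90.5°–208.8°] cycloidal, h=14: full span → s += 14 → s = 16.0000
seg 4 [208.8°–274.6°] simple-harmonic, h=-15: full span → s += -15 → s = 1.0000
seg 5 [274.6°–360°] uniform, h=30: θ=328.3° here. β=53.7, B=85.4. 30·53.7/85.4 = 18.8642 → s = 19.8642

19.8642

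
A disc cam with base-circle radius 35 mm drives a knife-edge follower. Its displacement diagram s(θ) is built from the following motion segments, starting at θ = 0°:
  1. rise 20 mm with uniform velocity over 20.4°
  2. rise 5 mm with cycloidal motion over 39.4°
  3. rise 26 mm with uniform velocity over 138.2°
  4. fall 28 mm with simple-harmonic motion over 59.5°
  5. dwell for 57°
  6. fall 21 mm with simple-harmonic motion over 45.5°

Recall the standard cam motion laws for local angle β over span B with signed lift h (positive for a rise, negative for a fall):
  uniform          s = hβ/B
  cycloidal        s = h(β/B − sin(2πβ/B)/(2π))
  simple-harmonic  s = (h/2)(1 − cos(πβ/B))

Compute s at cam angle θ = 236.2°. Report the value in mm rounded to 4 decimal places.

seg 1 [0°–20.4°] uniform, h=20: full span → s += 20 → s = 20.0000
seg 2 [20.4°–59.8°] cycloidal, h=5: full span → s += 5 → s = 25.0000
seg 3 [59.8°–198°] uniform, h=26: full span → s += 26 → s = 51.0000
seg 4 [198°–257.5°] simple-harmonic, h=-28: θ=236.2° here. β=38.2, B=59.5. -28/2·(1 − cos(π·0.6420)) = -20.0411 → s = 30.9589

30.9589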